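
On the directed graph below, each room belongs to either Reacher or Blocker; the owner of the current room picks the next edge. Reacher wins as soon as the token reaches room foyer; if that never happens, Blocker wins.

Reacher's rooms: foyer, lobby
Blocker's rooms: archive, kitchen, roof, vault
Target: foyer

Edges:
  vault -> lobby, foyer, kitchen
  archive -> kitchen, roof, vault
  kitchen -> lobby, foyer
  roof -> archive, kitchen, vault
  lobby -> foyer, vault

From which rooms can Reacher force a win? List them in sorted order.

foyer, kitchen, lobby, vault

A0 = {foyer}
A1: add {lobby} — lobby (Reacher) has lobby→foyer.
A2: add {kitchen} — kitchen (Blocker): all of {lobby, foyer} already in.
A3: add {vault} — vault (Blocker): all of {lobby, foyer, kitchen} already in.
A4 = A3; e.g. archive (Blocker) can still go to roof. Fixed point.
Reacher's winning region = {foyer, kitchen, lobby, vault}.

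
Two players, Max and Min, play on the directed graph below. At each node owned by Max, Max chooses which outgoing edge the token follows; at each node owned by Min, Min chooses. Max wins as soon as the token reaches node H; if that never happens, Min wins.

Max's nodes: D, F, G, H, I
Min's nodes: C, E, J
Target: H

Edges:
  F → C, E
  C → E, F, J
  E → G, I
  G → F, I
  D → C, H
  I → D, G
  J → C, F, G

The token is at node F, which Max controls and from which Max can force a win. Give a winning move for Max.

A0 = {H}
A1: add {D} — D (Max) has D→H.
A2: add {I} — I (Max) has I→D.
A3: add {G} — G (Max) has G→I.
A4: add {E} — E (Min): all of {G, I} already in.
A5: add {F} — F (Max) has F→E.
A6 = A5; e.g. C (Min) can still go to J. Fixed point.
From F, successor E is in the attractor (rank 4); the other successor C is not.

E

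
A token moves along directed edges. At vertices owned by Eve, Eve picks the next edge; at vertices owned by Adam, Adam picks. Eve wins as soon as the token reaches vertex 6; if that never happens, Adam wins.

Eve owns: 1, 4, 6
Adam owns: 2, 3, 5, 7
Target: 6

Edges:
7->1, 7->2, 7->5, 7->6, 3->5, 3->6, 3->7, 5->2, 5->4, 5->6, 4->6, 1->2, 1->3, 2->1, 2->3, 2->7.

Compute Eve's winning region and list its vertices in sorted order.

A0 = {6}
A1: add {4} — 4 (Eve) has 4→6.
A2 = A1; e.g. 1 (Eve) has no edge into A1. Fixed point.
Eve's winning region = {4, 6}.

4, 6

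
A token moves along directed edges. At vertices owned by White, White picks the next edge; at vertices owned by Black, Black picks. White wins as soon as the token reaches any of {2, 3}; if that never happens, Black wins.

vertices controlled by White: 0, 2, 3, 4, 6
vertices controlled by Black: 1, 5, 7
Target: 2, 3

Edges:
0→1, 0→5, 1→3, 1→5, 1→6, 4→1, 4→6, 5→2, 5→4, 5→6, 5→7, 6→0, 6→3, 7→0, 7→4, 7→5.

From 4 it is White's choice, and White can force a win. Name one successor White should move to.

6

A0 = {2, 3}
A1: add {6} — 6 (White) has 6→3.
A2: add {4} — 4 (White) has 4→6.
A3 = A2; e.g. 0 (White) has no edge into A2. Fixed point.
From 4, successor 6 is in the attractor (rank 1); the other successor 1 is not.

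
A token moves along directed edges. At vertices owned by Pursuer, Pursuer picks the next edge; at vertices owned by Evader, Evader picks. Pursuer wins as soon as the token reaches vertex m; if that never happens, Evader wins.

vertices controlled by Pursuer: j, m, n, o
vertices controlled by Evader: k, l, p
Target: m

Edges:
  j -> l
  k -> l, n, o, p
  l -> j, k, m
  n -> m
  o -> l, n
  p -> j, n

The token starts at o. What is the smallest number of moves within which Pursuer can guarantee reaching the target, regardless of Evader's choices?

A0 = {m}
A1: add {n} — n (Pursuer) has n→m.
A2: add {o} — o (Pursuer) has o→n.
A3 = A2; e.g. j (Pursuer) has no edge into A2. Fixed point.
o enters the attractor at level 2, so Pursuer can force the target in 2 moves from there.

2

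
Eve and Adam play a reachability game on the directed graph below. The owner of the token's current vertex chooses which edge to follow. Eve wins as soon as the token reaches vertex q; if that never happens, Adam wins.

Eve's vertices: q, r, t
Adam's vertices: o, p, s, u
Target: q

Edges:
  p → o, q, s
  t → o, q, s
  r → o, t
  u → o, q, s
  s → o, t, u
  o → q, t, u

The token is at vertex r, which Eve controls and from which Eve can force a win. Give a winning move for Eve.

t

A0 = {q}
A1: add {t} — t (Eve) has t→q.
A2: add {r} — r (Eve) has r→t.
A3 = A2; e.g. o (Adam) can still go to u. Fixed point.
From r, successor t is in the attractor (rank 1); the other successor o is not.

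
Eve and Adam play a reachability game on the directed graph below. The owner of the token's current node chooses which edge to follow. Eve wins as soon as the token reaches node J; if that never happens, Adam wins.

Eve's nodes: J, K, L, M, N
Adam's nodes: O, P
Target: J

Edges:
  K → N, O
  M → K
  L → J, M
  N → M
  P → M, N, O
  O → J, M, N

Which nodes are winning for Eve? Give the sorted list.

A0 = {J}
A1: add {L} — L (Eve) has L→J.
A2 = A1; e.g. K (Eve) has no edge into A1. Fixed point.
Eve's winning region = {J, L}.

J, L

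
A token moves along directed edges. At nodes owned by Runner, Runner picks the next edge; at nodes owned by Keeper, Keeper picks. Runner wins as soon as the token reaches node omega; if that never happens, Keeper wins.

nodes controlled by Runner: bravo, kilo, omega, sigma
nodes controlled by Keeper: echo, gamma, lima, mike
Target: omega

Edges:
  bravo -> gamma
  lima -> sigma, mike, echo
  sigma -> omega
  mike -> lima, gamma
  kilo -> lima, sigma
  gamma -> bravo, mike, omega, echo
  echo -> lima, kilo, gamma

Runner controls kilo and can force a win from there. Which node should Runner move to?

A0 = {omega}
A1: add {sigma} — sigma (Runner) has sigma→omega.
A2: add {kilo} — kilo (Runner) has kilo→sigma.
A3 = A2; e.g. bravo (Runner) has no edge into A2. Fixed point.
From kilo, successor sigma is in the attractor (rank 1); the other successor lima is not.

sigma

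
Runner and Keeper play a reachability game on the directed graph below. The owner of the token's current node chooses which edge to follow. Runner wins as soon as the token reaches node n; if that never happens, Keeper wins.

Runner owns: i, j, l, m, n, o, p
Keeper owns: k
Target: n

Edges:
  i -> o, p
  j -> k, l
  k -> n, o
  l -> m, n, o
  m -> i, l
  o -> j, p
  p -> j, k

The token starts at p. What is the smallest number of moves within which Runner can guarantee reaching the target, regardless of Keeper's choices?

A0 = {n}
A1: add {l} — l (Runner) has l→n.
A2: add {j, m} — j (Runner) has j→l; m (Runner) has m→l.
A3: add {o, p} — o (Runner) has o→j; p (Runner) has p→j.
p enters the attractor at level 3, so Runner can force the target in 3 moves from there.

3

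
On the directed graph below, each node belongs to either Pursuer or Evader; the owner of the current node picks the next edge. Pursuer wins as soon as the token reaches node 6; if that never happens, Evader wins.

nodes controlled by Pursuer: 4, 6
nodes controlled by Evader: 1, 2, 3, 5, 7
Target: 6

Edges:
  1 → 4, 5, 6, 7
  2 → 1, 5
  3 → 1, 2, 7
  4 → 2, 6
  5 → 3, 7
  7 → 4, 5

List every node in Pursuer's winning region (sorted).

A0 = {6}
A1: add {4} — 4 (Pursuer) has 4→6.
A2 = A1; e.g. 1 (Evader) can still go to 5. Fixed point.
Pursuer's winning region = {4, 6}.

4, 6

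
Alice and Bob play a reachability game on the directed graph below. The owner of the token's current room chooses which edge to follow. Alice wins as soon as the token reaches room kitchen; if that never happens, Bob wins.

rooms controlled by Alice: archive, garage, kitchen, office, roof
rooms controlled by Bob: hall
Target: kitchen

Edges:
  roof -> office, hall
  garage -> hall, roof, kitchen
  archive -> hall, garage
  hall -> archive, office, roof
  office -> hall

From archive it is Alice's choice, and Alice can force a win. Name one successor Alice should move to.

garage

A0 = {kitchen}
A1: add {garage} — garage (Alice) has garage→kitchen.
A2: add {archive} — archive (Alice) has archive→garage.
A3 = A2; e.g. office (Alice) has no edge into A2. Fixed point.
From archive, successor garage is in the attractor (rank 1); the other successor hall is not.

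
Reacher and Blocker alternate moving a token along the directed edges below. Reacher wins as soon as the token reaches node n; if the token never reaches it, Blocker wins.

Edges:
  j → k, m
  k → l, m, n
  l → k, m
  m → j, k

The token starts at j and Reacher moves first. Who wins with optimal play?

Blocker

Track states (vertex, player-to-move).
A0 = {(n,Reacher), (n,Blocker)}
A1: add {(k,Reacher)}.
A2 = A1; e.g. (j,Reacher) stays out. (j,Reacher) never enters ⇒ Blocker avoids the target.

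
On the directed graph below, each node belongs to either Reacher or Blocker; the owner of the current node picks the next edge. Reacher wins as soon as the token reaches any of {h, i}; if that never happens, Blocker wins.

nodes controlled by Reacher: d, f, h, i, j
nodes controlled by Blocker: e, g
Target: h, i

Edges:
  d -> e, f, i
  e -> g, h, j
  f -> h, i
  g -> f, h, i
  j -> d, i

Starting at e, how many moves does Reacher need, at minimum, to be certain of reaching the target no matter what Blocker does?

3

A0 = {h, i}
A1: add {d, f, j} — d (Reacher) has d→i; f (Reacher) has f→h; j (Reacher) has j→i.
A2: add {g} — g (Blocker): all of {f, h, i} already in.
A3: add {e} — e (Blocker): all of {g, h, j} already in.
A3 = all vertices. Fixed point.
e enters the attractor at level 3, so Reacher can force the target in 3 moves from there.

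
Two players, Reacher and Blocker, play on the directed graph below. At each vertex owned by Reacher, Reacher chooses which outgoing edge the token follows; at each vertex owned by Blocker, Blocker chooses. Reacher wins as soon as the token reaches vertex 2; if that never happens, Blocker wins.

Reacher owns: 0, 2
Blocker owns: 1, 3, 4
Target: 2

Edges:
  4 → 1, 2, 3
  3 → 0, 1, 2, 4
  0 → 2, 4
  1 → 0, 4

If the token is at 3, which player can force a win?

A0 = {2}
A1: add {0} — 0 (Reacher) has 0→2.
A2 = A1; e.g. 1 (Blocker) can still go to 4. Fixed point.
3 never enters the attractor, so Blocker can avoid the target forever.

Blocker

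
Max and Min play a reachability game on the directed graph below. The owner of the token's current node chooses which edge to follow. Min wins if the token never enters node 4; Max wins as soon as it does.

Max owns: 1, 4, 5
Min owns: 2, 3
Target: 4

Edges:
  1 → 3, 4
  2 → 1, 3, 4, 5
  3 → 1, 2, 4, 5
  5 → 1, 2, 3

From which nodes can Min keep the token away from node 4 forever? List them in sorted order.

A0 = {4}
A1: add {1} — 1 (Max) has 1→4.
A2: add {5} — 5 (Max) has 5→1.
A3 = A2; e.g. 2 (Min) can still go to 3. Fixed point.
Max's attractor = {1, 4, 5}; Min avoids the target exactly from the complement.

2, 3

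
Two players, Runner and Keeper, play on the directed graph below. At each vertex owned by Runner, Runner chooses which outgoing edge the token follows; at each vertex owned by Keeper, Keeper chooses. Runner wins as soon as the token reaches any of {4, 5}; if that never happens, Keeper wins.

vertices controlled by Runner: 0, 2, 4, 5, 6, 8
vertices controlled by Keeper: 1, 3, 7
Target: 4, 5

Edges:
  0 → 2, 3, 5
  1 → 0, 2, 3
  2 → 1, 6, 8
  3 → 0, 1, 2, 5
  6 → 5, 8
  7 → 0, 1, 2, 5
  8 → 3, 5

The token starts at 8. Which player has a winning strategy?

A0 = {4, 5}
A1: add {0, 6, 8} — 0 (Runner) has 0→5; 6 (Runner) has 6→5; 8 (Runner) has 8→5.
8 ∈ A1, so Runner can force the target.

Runner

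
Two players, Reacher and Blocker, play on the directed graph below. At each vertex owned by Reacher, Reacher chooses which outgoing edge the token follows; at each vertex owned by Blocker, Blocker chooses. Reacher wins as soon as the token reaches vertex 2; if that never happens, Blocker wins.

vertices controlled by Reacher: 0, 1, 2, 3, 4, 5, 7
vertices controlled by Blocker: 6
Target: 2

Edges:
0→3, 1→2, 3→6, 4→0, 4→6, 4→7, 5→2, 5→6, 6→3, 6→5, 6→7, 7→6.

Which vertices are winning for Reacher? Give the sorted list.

A0 = {2}
A1: add {1, 5} — 1 (Reacher) has 1→2; 5 (Reacher) has 5→2.
A2 = A1; e.g. 0 (Reacher) has no edge into A1. Fixed point.
Reacher's winning region = {1, 2, 5}.

1, 2, 5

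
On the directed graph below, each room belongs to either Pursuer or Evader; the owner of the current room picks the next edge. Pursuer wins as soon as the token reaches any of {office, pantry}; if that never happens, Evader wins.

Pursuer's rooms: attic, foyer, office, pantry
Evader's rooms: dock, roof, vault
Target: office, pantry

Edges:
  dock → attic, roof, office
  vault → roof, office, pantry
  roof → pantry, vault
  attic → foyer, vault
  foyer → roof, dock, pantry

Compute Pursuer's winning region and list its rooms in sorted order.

A0 = {office, pantry}
A1: add {foyer} — foyer (Pursuer) has foyer→pantry.
A2: add {attic} — attic (Pursuer) has attic→foyer.
A3 = A2; e.g. roof (Evader) can still go to vault. Fixed point.
Pursuer's winning region = {attic, foyer, office, pantry}.

attic, foyer, office, pantry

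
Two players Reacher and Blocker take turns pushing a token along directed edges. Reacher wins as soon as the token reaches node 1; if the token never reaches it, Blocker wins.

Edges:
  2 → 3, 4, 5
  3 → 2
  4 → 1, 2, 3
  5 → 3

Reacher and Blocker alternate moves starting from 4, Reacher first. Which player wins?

Track states (vertex, player-to-move).
A0 = {(1,Reacher), (1,Blocker)}
A1: add {(4,Reacher)}.
(4,Reacher) ∈ A1 ⇒ Reacher forces the target.

Reacher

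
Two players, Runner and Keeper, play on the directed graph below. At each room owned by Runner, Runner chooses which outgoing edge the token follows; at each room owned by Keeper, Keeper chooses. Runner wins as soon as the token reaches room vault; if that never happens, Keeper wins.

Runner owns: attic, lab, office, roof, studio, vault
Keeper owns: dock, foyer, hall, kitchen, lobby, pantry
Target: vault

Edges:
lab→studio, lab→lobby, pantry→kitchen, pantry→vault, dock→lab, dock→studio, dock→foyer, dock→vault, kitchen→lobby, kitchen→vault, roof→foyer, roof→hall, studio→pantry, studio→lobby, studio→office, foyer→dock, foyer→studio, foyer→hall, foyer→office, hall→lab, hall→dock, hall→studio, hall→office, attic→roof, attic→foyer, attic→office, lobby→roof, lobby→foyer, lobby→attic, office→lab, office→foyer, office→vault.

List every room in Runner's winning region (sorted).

attic, lab, office, studio, vault

A0 = {vault}
A1: add {office} — office (Runner) has office→vault.
A2: add {attic, studio} — studio (Runner) has studio→office; attic (Runner) has attic→office.
A3: add {lab} — lab (Runner) has lab→studio.
A4 = A3; e.g. pantry (Keeper) can still go to kitchen. Fixed point.
Runner's winning region = {attic, lab, office, studio, vault}.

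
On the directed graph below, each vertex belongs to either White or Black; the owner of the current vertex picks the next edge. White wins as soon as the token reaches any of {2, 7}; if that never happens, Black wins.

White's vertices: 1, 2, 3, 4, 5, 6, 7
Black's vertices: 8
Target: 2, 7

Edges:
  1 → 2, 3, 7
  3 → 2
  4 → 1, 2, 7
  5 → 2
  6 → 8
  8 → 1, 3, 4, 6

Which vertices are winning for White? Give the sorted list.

1, 2, 3, 4, 5, 7

A0 = {2, 7}
A1: add {1, 3, 4, 5} — 1 (White) has 1→2; 3 (White) has 3→2; 4 (White) has 4→2; 5 (White) has 5→2.
A2 = A1; e.g. 6 (White) has no edge into A1. Fixed point.
White's winning region = {1, 2, 3, 4, 5, 7}.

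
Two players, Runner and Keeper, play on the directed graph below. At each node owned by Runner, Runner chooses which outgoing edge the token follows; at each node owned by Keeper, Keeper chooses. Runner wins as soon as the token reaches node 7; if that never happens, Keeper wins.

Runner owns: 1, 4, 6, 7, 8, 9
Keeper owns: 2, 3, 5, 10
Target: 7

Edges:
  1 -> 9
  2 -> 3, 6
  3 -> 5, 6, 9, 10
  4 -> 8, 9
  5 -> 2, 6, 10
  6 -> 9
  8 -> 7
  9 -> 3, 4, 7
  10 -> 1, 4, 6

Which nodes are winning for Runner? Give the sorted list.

1, 4, 6, 7, 8, 9, 10

A0 = {7}
A1: add {8, 9} — 8 (Runner) has 8→7; 9 (Runner) has 9→7.
A2: add {1, 4, 6} — 1 (Runner) has 1→9; 4 (Runner) has 4→8; 6 (Runner) has 6→9.
A3: add {10} — 10 (Keeper): all of {1, 4, 6} already in.
A4 = A3; e.g. 2 (Keeper) can still go to 3. Fixed point.
Runner's winning region = {1, 4, 6, 7, 8, 9, 10}.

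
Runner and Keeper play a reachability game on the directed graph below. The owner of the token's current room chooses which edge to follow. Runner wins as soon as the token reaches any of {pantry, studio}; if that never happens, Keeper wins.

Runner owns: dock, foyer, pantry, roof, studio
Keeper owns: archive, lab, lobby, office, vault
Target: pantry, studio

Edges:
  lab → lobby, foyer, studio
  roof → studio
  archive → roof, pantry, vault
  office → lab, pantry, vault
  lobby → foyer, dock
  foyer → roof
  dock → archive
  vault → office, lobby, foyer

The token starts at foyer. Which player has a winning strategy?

Runner

A0 = {pantry, studio}
A1: add {roof} — roof (Runner) has roof→studio.
A2: add {foyer} — foyer (Runner) has foyer→roof.
A3 = A2; e.g. lab (Keeper) can still go to lobby. Fixed point.
foyer ∈ A2, so Runner can force the target.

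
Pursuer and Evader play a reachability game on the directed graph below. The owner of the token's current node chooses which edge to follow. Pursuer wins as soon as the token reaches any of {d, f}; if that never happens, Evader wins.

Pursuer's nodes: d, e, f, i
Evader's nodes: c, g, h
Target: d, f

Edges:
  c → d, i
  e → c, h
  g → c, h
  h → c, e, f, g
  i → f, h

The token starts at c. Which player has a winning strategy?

A0 = {d, f}
A1: add {i} — i (Pursuer) has i→f.
A2: add {c} — c (Evader): all of {d, i} already in.
c ∈ A2, so Pursuer can force the target.

Pursuer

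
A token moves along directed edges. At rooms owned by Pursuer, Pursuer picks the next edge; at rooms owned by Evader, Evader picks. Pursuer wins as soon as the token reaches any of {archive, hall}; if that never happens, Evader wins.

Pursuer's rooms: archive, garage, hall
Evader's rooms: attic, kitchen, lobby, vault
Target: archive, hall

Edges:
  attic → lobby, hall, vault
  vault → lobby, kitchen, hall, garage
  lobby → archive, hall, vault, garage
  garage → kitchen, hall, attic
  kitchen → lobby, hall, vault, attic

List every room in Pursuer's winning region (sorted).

archive, garage, hall

A0 = {archive, hall}
A1: add {garage} — garage (Pursuer) has garage→hall.
A2 = A1; e.g. lobby (Evader) can still go to vault. Fixed point.
Pursuer's winning region = {archive, garage, hall}.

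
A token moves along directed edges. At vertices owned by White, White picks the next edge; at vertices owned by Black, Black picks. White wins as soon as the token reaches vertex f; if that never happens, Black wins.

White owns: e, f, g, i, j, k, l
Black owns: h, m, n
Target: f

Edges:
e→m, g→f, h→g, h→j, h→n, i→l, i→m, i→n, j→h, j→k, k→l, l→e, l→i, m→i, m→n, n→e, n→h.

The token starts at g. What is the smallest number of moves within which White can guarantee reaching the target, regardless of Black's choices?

1

A0 = {f}
A1: add {g} — g (White) has g→f.
A2 = A1; e.g. e (White) has no edge into A1. Fixed point.
g enters the attractor at level 1, so White can force the target in 1 move from there.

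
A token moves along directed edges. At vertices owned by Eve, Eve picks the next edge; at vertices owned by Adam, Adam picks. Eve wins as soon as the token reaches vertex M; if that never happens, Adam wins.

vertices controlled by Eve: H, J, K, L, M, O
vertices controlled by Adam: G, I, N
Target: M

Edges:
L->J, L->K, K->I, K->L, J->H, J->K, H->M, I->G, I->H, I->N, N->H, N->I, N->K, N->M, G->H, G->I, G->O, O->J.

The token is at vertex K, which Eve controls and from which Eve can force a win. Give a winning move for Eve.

A0 = {M}
A1: add {H} — H (Eve) has H→M.
A2: add {J} — J (Eve) has J→H.
A3: add {L, O} — L (Eve) has L→J; O (Eve) has O→J.
A4: add {K} — K (Eve) has K→L.
A5 = A4; e.g. G (Adam) can still go to I. Fixed point.
From K, successor L is in the attractor (rank 3); the other successor I is not.

L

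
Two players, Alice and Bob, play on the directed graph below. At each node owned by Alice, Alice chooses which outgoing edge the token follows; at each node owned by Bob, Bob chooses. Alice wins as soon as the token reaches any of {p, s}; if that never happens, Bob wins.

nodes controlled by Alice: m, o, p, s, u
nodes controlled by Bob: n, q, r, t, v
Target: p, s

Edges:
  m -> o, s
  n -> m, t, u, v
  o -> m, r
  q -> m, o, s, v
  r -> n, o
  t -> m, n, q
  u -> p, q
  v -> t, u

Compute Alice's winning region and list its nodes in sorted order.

m, o, p, s, u

A0 = {p, s}
A1: add {m, u} — m (Alice) has m→s; u (Alice) has u→p.
A2: add {o} — o (Alice) has o→m.
A3 = A2; e.g. n (Bob) can still go to t. Fixed point.
Alice's winning region = {m, o, p, s, u}.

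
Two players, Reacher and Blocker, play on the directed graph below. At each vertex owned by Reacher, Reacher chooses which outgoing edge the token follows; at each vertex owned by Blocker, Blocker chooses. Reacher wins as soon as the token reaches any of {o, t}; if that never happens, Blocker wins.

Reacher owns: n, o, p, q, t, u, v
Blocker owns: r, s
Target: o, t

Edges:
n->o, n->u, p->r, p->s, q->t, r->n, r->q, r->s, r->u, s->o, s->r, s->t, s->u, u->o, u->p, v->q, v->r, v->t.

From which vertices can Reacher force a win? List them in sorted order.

A0 = {o, t}
A1: add {n, q, u, v} — n (Reacher) has n→o; q (Reacher) has q→t; u (Reacher) has u→o; v (Reacher) has v→t.
A2 = A1; e.g. p (Reacher) has no edge into A1. Fixed point.
Reacher's winning region = {n, o, q, t, u, v}.

n, o, q, t, u, v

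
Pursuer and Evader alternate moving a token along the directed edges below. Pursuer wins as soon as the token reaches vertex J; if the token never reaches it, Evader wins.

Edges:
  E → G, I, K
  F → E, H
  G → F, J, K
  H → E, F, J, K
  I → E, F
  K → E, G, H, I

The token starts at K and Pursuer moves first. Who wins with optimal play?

Evader

Track states (vertex, player-to-move).
A0 = {(J,Pursuer), (J,Evader)}
A1: add {(G,Pursuer), (H,Pursuer)}.
A2 = A1; e.g. (E,Pursuer) stays out. (K,Pursuer) never enters ⇒ Evader avoids the target.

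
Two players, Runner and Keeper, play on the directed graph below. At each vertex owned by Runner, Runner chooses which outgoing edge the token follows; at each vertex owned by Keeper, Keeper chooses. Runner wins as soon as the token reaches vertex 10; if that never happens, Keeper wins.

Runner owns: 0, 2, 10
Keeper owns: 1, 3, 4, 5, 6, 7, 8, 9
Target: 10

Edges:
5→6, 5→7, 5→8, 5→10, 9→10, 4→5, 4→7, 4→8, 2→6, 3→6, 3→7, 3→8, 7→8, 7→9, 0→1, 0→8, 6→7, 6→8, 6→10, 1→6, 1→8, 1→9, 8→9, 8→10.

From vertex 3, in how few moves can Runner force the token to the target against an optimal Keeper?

5

A0 = {10}
A1: add {9} — 9 (Keeper): all of {10} already in.
A2: add {8} — 8 (Keeper): all of {9, 10} already in.
A3: add {0, 7} — 0 (Runner) has 0→8; 7 (Keeper): all of {8, 9} already in.
A4: add {6} — 6 (Keeper): all of {7, 8, 10} already in.
A5: add {1, 2, 3, 5} — 1 (Keeper): all of {6, 8, 9} already in; 2 (Runner) has 2→6; 3 (Keeper): all of {6, 7, 8} already in; 5 (Keeper): all of {6, 7, 8, 10} already in.
3 enters the attractor at level 5, so Runner can force the target in 5 moves from there.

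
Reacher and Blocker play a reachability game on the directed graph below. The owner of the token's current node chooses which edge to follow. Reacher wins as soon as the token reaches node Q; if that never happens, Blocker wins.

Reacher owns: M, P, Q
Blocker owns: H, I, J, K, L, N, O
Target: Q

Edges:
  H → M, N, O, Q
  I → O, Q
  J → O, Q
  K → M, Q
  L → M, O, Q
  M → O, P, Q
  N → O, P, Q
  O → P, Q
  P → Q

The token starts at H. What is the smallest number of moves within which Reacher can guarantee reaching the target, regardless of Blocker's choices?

A0 = {Q}
A1: add {M, P} — M (Reacher) has M→Q; P (Reacher) has P→Q.
A2: add {K, O} — K (Blocker): all of {M, Q} already in; O (Blocker): all of {P, Q} already in.
A3: add {I, J, L, N} — I (Blocker): all of {O, Q} already in; J (Blocker): all of {O, Q} already in; L (Blocker): all of {M, O, Q} already in; N (Blocker): all of {O, P, Q} already in.
A4: add {H} — H (Blocker): all of {M, N, O, Q} already in.
A4 = all vertices. Fixed point.
H enters the attractor at level 4, so Reacher can force the target in 4 moves from there.

4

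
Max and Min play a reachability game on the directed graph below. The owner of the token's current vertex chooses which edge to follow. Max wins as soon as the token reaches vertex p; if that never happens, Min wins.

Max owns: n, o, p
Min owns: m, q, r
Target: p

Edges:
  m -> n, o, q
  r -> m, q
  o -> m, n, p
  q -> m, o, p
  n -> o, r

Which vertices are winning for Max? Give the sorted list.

n, o, p

A0 = {p}
A1: add {o} — o (Max) has o→p.
A2: add {n} — n (Max) has n→o.
A3 = A2; e.g. m (Min) can still go to q. Fixed point.
Max's winning region = {n, o, p}.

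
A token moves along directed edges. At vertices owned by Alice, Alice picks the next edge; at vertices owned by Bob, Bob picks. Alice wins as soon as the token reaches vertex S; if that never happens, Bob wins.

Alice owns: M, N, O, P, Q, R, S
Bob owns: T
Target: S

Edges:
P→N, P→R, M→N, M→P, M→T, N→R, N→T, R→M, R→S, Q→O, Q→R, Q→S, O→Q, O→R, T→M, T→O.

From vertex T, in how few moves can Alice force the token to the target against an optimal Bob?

4

A0 = {S}
A1: add {Q, R} — Q (Alice) has Q→S; R (Alice) has R→S.
A2: add {N, O, P} — N (Alice) has N→R; O (Alice) has O→Q; P (Alice) has P→R.
A3: add {M} — M (Alice) has M→N.
A4: add {T} — T (Bob): all of {M, O} already in.
A4 = all vertices. Fixed point.
T enters the attractor at level 4, so Alice can force the target in 4 moves from there.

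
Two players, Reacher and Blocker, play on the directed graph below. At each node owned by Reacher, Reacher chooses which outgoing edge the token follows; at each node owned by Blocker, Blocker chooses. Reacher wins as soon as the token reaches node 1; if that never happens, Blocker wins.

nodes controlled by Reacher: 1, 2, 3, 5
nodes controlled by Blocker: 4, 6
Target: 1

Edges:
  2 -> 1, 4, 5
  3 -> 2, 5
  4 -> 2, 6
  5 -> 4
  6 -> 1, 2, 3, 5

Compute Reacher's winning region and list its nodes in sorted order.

1, 2, 3

A0 = {1}
A1: add {2} — 2 (Reacher) has 2→1.
A2: add {3} — 3 (Reacher) has 3→2.
A3 = A2; e.g. 4 (Blocker) can still go to 6. Fixed point.
Reacher's winning region = {1, 2, 3}.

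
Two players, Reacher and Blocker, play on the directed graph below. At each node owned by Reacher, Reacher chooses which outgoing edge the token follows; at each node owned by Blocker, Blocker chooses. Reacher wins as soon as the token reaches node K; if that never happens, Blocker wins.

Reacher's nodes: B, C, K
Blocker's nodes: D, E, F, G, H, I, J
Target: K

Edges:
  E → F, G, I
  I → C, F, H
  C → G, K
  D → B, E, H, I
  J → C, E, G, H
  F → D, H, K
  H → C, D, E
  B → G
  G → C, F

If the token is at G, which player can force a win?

A0 = {K}
A1: add {C} — C (Reacher) has C→K.
A2 = A1; e.g. B (Reacher) has no edge into A1. Fixed point.
G never enters the attractor, so Blocker can avoid the target forever.

Blocker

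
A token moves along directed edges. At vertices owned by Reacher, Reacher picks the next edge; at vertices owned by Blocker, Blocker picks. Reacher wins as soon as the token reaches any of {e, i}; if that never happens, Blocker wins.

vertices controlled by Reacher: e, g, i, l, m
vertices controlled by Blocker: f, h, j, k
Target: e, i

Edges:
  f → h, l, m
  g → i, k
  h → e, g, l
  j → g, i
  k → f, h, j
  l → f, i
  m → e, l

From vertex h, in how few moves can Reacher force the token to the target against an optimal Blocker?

2

A0 = {e, i}
A1: add {g, l, m} — g (Reacher) has g→i; l (Reacher) has l→i; m (Reacher) has m→e.
A2: add {h, j} — h (Blocker): all of {e, g, l} already in; j (Blocker): all of {g, i} already in.
h enters the attractor at level 2, so Reacher can force the target in 2 moves from there.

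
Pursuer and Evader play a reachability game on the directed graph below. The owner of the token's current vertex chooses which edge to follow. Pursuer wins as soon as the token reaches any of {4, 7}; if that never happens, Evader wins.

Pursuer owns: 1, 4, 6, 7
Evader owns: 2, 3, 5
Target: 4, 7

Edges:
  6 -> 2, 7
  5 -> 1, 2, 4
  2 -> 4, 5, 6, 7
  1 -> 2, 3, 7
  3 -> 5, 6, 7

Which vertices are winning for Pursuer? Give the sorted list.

A0 = {4, 7}
A1: add {1, 6} — 1 (Pursuer) has 1→7; 6 (Pursuer) has 6→7.
A2 = A1; e.g. 2 (Evader) can still go to 5. Fixed point.
Pursuer's winning region = {1, 4, 6, 7}.

1, 4, 6, 7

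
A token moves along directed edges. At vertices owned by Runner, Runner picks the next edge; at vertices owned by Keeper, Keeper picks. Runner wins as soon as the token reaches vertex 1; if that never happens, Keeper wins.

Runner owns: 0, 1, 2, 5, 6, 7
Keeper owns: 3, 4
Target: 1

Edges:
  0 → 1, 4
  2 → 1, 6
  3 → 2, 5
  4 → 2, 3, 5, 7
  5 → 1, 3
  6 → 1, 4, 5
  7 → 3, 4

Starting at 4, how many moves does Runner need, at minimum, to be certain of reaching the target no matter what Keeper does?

A0 = {1}
A1: add {0, 2, 5, 6} — 0 (Runner) has 0→1; 2 (Runner) has 2→1; 5 (Runner) has 5→1; 6 (Runner) has 6→1.
A2: add {3} — 3 (Keeper): all of {2, 5} already in.
A3: add {7} — 7 (Runner) has 7→3.
A4: add {4} — 4 (Keeper): all of {2, 3, 5, 7} already in.
A4 = all vertices. Fixed point.
4 enters the attractor at level 4, so Runner can force the target in 4 moves from there.

4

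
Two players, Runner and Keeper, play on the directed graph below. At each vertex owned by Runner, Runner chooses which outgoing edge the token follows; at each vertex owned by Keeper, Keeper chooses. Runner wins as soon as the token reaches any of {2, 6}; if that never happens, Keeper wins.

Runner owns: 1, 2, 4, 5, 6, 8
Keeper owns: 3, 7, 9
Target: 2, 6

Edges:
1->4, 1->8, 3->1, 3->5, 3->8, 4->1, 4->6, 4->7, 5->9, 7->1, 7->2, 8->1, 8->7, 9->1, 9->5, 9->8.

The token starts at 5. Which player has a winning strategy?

Keeper

A0 = {2, 6}
A1: add {4} — 4 (Runner) has 4→6.
A2: add {1} — 1 (Runner) has 1→4.
A3: add {7, 8} — 7 (Keeper): all of {1, 2} already in; 8 (Runner) has 8→1.
A4 = A3; e.g. 3 (Keeper) can still go to 5. Fixed point.
5 never enters the attractor, so Keeper can avoid the target forever.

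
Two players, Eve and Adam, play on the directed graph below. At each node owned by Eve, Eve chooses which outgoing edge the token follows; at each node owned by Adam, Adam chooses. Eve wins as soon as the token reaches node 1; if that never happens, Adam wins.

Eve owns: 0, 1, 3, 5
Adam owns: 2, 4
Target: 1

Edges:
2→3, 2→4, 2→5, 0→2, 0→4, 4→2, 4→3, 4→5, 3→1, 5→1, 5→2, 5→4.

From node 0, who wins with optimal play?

A0 = {1}
A1: add {3, 5} — 3 (Eve) has 3→1; 5 (Eve) has 5→1.
A2 = A1; e.g. 0 (Eve) has no edge into A1. Fixed point.
0 never enters the attractor, so Adam can avoid the target forever.

Adam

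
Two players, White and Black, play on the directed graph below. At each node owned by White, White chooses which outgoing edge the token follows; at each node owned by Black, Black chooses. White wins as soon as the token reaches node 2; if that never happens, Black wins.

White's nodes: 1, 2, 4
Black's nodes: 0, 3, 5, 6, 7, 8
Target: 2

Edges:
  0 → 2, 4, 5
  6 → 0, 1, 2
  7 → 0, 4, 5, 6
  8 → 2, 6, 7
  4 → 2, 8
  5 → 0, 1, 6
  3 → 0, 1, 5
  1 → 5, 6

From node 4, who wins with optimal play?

White

A0 = {2}
A1: add {4} — 4 (White) has 4→2.
A2 = A1; e.g. 0 (Black) can still go to 5. Fixed point.
4 ∈ A1, so White can force the target.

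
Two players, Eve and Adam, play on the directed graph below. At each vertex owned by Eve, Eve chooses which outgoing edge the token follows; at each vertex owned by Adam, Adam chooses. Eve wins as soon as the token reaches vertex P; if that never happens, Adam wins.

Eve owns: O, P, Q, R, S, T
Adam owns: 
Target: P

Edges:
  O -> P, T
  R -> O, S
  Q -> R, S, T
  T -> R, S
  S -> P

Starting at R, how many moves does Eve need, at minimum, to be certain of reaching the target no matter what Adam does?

A0 = {P}
A1: add {O, S} — O (Eve) has O→P; S (Eve) has S→P.
A2: add {Q, R, T} — Q (Eve) has Q→S; R (Eve) has R→O; T (Eve) has T→S.
A2 = all vertices. Fixed point.
R enters the attractor at level 2, so Eve can force the target in 2 moves from there.

2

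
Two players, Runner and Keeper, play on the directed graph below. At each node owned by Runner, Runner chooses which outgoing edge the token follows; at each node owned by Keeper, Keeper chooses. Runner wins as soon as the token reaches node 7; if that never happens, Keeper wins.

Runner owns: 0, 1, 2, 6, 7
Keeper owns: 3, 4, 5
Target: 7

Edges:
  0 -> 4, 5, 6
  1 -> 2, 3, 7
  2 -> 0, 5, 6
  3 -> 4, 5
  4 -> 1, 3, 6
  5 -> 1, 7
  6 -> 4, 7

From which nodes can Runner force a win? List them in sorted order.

0, 1, 2, 5, 6, 7

A0 = {7}
A1: add {1, 6} — 1 (Runner) has 1→7; 6 (Runner) has 6→7.
A2: add {0, 2, 5} — 0 (Runner) has 0→6; 2 (Runner) has 2→6; 5 (Keeper): all of {1, 7} already in.
A3 = A2; e.g. 3 (Keeper) can still go to 4. Fixed point.
Runner's winning region = {0, 1, 2, 5, 6, 7}.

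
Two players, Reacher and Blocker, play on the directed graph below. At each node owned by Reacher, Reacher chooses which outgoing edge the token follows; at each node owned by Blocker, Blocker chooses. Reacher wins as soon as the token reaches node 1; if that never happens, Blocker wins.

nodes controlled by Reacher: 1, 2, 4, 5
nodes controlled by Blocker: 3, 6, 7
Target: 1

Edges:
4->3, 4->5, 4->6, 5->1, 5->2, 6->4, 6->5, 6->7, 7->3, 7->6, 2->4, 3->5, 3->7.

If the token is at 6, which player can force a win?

Blocker

A0 = {1}
A1: add {5} — 5 (Reacher) has 5→1.
A2: add {4} — 4 (Reacher) has 4→5.
A3: add {2} — 2 (Reacher) has 2→4.
A4 = A3; e.g. 3 (Blocker) can still go to 7. Fixed point.
6 never enters the attractor, so Blocker can avoid the target forever.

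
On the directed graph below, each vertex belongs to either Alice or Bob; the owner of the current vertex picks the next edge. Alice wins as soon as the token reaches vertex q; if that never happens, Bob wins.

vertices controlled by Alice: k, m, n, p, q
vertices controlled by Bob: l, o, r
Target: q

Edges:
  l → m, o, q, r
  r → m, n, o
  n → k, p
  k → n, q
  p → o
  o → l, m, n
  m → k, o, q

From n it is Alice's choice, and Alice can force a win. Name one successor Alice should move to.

k

A0 = {q}
A1: add {k, m} — k (Alice) has k→q; m (Alice) has m→q.
A2: add {n} — n (Alice) has n→k.
A3 = A2; e.g. l (Bob) can still go to o. Fixed point.
From n, successor k is in the attractor (rank 1); the other successor p is not.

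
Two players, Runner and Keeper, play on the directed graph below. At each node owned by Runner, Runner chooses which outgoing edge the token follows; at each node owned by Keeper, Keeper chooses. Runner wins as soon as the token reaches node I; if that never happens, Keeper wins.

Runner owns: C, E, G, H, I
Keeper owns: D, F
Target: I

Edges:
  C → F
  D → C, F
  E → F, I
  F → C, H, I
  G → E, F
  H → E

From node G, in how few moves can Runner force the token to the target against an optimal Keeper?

A0 = {I}
A1: add {E} — E (Runner) has E→I.
A2: add {G, H} — G (Runner) has G→E; H (Runner) has H→E.
A3 = A2; e.g. C (Runner) has no edge into A2. Fixed point.
G enters the attractor at level 2, so Runner can force the target in 2 moves from there.

2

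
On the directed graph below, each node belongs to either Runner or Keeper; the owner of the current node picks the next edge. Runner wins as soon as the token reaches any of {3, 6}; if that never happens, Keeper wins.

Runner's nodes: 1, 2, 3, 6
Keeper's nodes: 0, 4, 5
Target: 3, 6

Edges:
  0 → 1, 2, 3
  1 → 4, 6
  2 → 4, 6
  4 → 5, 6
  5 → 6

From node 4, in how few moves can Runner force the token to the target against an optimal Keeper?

A0 = {3, 6}
A1: add {1, 2, 5} — 1 (Runner) has 1→6; 2 (Runner) has 2→6; 5 (Keeper): all of {6} already in.
A2: add {0, 4} — 0 (Keeper): all of {1, 2, 3} already in; 4 (Keeper): all of {5, 6} already in.
A2 = all vertices. Fixed point.
4 enters the attractor at level 2, so Runner can force the target in 2 moves from there.

2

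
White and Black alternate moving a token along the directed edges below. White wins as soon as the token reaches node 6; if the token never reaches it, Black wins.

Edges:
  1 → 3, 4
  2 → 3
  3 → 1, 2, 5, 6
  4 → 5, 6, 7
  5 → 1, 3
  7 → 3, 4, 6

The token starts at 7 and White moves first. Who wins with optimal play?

White

Track states (vertex, player-to-move).
A0 = {(6,White), (6,Black)}
A1: add {(3,White), (4,White), (7,White)}.
(7,White) ∈ A1 ⇒ White forces the target.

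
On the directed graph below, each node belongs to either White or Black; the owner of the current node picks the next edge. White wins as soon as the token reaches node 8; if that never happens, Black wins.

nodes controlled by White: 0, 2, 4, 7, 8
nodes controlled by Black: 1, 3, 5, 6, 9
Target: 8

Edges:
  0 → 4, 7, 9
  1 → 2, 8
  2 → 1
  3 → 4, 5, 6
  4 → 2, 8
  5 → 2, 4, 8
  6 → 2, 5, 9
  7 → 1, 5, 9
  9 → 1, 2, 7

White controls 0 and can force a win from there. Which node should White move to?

4

A0 = {8}
A1: add {4} — 4 (White) has 4→8.
A2: add {0} — 0 (White) has 0→4.
A3 = A2; e.g. 1 (Black) can still go to 2. Fixed point.
From 0, successor 4 is in the attractor (rank 1); the other successors 7, 9 are not.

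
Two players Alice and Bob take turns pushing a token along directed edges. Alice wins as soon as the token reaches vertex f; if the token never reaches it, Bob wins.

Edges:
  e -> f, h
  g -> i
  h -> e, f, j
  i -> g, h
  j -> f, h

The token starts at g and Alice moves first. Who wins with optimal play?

Track states (vertex, player-to-move).
A0 = {(f,Alice), (f,Bob)}
A1: add {(e,Alice), (h,Alice), (j,Alice)}.
A2: add {(e,Bob), (h,Bob), (j,Bob)}.
A3: add {(i,Alice)}.
A4: add {(g,Bob)}.
A5 = A4; e.g. (g,Alice) stays out. (g,Alice) never enters ⇒ Bob avoids the target.

Bob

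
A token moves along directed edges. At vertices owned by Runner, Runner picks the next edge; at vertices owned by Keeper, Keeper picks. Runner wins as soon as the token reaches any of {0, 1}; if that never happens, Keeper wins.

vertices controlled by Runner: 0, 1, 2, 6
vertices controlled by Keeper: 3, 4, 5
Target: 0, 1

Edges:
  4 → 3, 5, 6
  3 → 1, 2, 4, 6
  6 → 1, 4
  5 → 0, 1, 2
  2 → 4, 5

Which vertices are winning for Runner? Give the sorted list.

A0 = {0, 1}
A1: add {6} — 6 (Runner) has 6→1.
A2 = A1; e.g. 2 (Runner) has no edge into A1. Fixed point.
Runner's winning region = {0, 1, 6}.

0, 1, 6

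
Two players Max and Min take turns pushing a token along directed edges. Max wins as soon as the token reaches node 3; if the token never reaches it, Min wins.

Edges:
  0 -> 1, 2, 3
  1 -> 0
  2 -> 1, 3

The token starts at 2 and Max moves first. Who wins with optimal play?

Max

Track states (vertex, player-to-move).
A0 = {(3,Max), (3,Min)}
A1: add {(0,Max), (2,Max)}.
(2,Max) ∈ A1 ⇒ Max forces the target.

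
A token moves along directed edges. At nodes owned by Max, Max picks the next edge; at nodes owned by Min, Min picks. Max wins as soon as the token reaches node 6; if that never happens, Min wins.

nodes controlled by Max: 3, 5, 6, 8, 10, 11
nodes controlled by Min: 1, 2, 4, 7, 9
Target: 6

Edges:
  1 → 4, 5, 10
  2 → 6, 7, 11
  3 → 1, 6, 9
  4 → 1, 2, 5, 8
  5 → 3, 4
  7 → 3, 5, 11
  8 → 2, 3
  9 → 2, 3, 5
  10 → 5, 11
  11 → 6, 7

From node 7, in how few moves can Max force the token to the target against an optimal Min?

A0 = {6}
A1: add {3, 11} — 3 (Max) has 3→6; 11 (Max) has 11→6.
A2: add {5, 8, 10} — 5 (Max) has 5→3; 8 (Max) has 8→3; 10 (Max) has 10→11.
A3: add {7} — 7 (Min): all of {3, 5, 11} already in.
7 enters the attractor at level 3, so Max can force the target in 3 moves from there.

3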